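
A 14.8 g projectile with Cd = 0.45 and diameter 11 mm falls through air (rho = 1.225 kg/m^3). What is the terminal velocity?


A = pi*(d/2)^2 = pi*(11/2000)^2 = 9.50332e-05 m^2
vt = sqrt(2mg/(Cd*rho*A)) = sqrt(2*0.0148*9.81/(0.45 * 1.225 * 9.50332e-05)) = 74.45 m/s

74.45 m/s


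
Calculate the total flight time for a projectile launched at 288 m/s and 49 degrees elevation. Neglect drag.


T = 2*v0*sin(theta)/g = 2*288*sin(49°)/9.81 = 44.31 s

44.31 s


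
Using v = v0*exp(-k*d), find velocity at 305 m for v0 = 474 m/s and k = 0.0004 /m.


v = v0*exp(-k*d) = 474*exp(-0.0004*305) = 419.6 m/s

419.6 m/s


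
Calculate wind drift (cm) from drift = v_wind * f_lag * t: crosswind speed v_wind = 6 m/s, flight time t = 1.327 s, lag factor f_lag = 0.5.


drift = v_wind * lag * t = 6 * 0.5 * 1.327 = 3.981 m ≈ 398.1 cm

398.1 cm


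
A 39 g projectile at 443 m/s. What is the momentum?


p = m*v = 0.039*443 = 17.28 kg·m/s

17.28 kg·m/s


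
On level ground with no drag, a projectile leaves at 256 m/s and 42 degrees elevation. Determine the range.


R = v0^2 * sin(2*theta) / g = 256^2 * sin(2*42°) / 9.81 = 6644 m

6644 m


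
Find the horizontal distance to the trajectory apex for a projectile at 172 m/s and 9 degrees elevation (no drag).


R = v0^2*sin(2*theta)/g = 172^2*sin(2*9°)/9.81 = 931.902 m
apex_dist = R/2 = 931.902/2 = 466 m

466 m


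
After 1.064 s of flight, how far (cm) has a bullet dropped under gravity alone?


drop = 0.5*g*t^2 = 0.5*9.81*1.064^2 = 5.55293 m ≈ 555.3 cm

555.3 cm


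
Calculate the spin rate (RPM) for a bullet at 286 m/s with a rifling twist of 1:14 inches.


twist_m = 14*0.0254 = 0.3556 m
spin = v/twist = 286/0.3556 = 804.2745 rev/s
RPM = spin*60 = 804.2745*60 ≈ 48256 RPM

48256 RPM


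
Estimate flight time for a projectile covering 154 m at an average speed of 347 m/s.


t = d/v = 154/347 = 0.4438 s

0.4438 s


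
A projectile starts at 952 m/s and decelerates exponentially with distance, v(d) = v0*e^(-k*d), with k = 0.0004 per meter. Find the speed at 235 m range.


v = v0*exp(-k*d) = 952*exp(-0.0004*235) = 866.6 m/s

866.6 m/s


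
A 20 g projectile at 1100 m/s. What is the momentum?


p = m*v = 0.02*1100 = 22 kg·m/s

22 kg·m/s


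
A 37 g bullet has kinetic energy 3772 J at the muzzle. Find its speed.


v = sqrt(2*E/m) = sqrt(2*3772/0.037) = 451.5 m/s

451.5 m/s


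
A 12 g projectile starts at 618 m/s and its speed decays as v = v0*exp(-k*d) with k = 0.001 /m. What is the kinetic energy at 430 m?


v = v0*exp(-k*d) = 618*exp(-0.001*430) = 402.015 m/s
E = 0.5*m*v^2 = 0.5*0.012*402.015^2 = 969.7 J

969.7 J


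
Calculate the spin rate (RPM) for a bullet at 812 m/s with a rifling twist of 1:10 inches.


twist_m = 10*0.0254 = 0.254 m
spin = v/twist = 812/0.254 = 3196.85 rev/s
RPM = spin*60 = 3196.85*60 ≈ 191811 RPM

191811 RPM


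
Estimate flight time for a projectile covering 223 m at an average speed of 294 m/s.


t = d/v = 223/294 = 0.7585 s

0.7585 s


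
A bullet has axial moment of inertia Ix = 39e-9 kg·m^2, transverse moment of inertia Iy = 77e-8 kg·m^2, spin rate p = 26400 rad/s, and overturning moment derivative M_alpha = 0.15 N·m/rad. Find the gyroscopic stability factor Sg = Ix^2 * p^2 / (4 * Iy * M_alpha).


Sg = Ix^2 * p^2 / (4 * Iy * M_alpha) = (39e-9)^2 * 26400^2 / (4 * 77e-8 * 0.15) = 2.295

2.295


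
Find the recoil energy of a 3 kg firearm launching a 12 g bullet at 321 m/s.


v_r = m_p*v_p/m_gun = 0.012*321/3 = 1.284 m/s, E_r = 0.5*m_gun*v_r^2 = 0.5*3*1.284^2 = 2.473 J

2.473 J


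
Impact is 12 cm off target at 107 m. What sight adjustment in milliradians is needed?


1 mrad subtends 1 cm per 10 m of range, so adj = error_cm / (dist_m / 10) = 12 / (107/10) = 1.121 mrad

1.121 mrad


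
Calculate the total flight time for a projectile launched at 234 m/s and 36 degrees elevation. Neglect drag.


T = 2*v0*sin(theta)/g = 2*234*sin(36°)/9.81 = 28.04 s

28.04 s


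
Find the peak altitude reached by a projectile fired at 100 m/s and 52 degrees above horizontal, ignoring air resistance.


H = (v0*sin(theta))^2 / (2g) = (100*sin(52°))^2 / (2*9.81) = 316.5 m

316.5 m


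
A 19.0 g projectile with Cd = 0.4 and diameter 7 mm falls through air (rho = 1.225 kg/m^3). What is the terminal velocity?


A = pi*(d/2)^2 = pi*(7/2000)^2 = 3.84845e-05 m^2
vt = sqrt(2mg/(Cd*rho*A)) = sqrt(2*0.019*9.81/(0.4 * 1.225 * 3.84845e-05)) = 140.6 m/s

140.6 m/s


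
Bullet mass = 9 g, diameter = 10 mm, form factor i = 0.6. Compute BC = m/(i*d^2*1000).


BC = m/(i*d^2*1000) = 9/(0.6 * 10^2 * 1000) = 0.00015

0.00015


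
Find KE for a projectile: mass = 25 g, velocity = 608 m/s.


E = 0.5*m*v^2 = 0.5*0.025*608^2 = 4621 J

4621 J


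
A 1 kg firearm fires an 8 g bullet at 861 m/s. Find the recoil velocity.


v_recoil = m_p * v_p / m_gun = 0.008 * 861 / 1 = 6.888 m/s

6.888 m/s


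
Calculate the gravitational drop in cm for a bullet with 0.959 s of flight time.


drop = 0.5*g*t^2 = 0.5*9.81*0.959^2 = 4.51104 m ≈ 451.1 cm

451.1 cm


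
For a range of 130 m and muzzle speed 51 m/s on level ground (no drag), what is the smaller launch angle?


sin(2*theta) = R*g/v0^2 = 130*9.81/51^2 = 0.490311, theta = arcsin(0.490311)/2 = 14.68°

14.68 degrees


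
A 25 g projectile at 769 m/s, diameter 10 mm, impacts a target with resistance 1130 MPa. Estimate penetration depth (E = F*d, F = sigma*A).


A = pi*(d/2)^2 = pi*(10/2)^2 = 78.5398 mm^2
E = 0.5*m*v^2 = 0.5*0.025*769^2 = 7392.01 J
depth = E/(sigma*A) = 7392.01 J / (1130 MPa * 78.5398 mm^2) = 7392.01/(1130 * 78.5398) m = 0.0832903 m ≈ 83.29 mm

83.29 mm


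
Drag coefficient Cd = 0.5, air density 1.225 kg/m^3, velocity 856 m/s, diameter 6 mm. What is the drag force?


A = pi*(d/2)^2 = pi*(6/2000)^2 = 2.82743e-05 m^2
Fd = 0.5*Cd*rho*A*v^2 = 0.5*0.5*1.225*2.82743e-05*856^2 = 6.345 N

6.345 N


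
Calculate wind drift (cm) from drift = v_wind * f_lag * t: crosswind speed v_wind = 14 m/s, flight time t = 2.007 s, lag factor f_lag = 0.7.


drift = v_wind * lag * t = 14 * 0.7 * 2.007 = 19.6686 m ≈ 1967 cm

1967 cm


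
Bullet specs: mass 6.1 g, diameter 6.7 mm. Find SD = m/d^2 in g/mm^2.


SD = m/d^2 = 6.1/6.7^2 = 0.1359 g/mm^2

0.1359 g/mm^2


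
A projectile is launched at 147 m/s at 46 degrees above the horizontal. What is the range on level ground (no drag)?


R = v0^2 * sin(2*theta) / g = 147^2 * sin(2*46°) / 9.81 = 2201 m

2201 m


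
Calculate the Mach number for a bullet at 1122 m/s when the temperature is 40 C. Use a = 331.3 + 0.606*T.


a = 331.3 + 0.606*(40) = 355.54 m/s
M = v/a = 1122/355.54 = 3.156

3.156


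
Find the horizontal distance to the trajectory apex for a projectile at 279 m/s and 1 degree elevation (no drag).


R = v0^2*sin(2*theta)/g = 279^2*sin(2*1°)/9.81 = 276.923 m
apex_dist = R/2 = 276.923/2 = 138.5 m

138.5 m


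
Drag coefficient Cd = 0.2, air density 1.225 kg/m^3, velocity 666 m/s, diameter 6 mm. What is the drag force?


A = pi*(d/2)^2 = pi*(6/2000)^2 = 2.82743e-05 m^2
Fd = 0.5*Cd*rho*A*v^2 = 0.5*0.2*1.225*2.82743e-05*666^2 = 1.536 N

1.536 N


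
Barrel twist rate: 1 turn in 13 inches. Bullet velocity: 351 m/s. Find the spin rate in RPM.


twist_m = 13*0.0254 = 0.3302 m
spin = v/twist = 351/0.3302 = 1062.992 rev/s
RPM = spin*60 = 1062.992*60 ≈ 63780 RPM

63780 RPM


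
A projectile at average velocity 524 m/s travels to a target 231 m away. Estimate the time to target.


t = d/v = 231/524 = 0.4408 s

0.4408 s


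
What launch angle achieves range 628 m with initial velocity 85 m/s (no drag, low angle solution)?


sin(2*theta) = R*g/v0^2 = 628*9.81/85^2 = 0.852689, theta = arcsin(0.852689)/2 = 29.25°

29.25 degrees


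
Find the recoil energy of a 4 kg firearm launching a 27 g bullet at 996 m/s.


v_r = m_p*v_p/m_gun = 0.027*996/4 = 6.723 m/s, E_r = 0.5*m_gun*v_r^2 = 0.5*4*6.723^2 = 90.4 J

90.4 J


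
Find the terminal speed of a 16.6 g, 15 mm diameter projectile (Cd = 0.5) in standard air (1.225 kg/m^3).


A = pi*(d/2)^2 = pi*(15/2000)^2 = 1.76715e-04 m^2
vt = sqrt(2mg/(Cd*rho*A)) = sqrt(2*0.0166*9.81/(0.5 * 1.225 * 1.76715e-04)) = 54.85 m/s

54.85 m/s


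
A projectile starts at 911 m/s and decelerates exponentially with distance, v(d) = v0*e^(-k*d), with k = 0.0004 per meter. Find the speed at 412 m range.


v = v0*exp(-k*d) = 911*exp(-0.0004*412) = 772.6 m/s

772.6 m/s


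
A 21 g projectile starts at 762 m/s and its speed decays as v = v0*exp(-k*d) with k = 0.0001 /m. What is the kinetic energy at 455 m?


v = v0*exp(-k*d) = 762*exp(-0.0001*455) = 728.106 m/s
E = 0.5*m*v^2 = 0.5*0.021*728.106^2 = 5566 J

5566 J


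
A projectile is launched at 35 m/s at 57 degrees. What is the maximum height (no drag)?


H = (v0*sin(theta))^2 / (2g) = (35*sin(57°))^2 / (2*9.81) = 43.92 m

43.92 m


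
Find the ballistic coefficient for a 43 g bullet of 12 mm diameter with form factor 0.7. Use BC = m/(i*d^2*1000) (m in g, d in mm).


BC = m/(i*d^2*1000) = 43/(0.7 * 12^2 * 1000) = 0.0004266

0.0004266


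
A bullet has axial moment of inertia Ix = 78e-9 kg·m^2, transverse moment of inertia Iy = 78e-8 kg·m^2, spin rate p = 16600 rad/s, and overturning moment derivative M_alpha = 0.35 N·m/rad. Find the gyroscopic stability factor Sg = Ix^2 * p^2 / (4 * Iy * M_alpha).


Sg = Ix^2 * p^2 / (4 * Iy * M_alpha) = (78e-9)^2 * 16600^2 / (4 * 78e-8 * 0.35) = 1.535

1.535


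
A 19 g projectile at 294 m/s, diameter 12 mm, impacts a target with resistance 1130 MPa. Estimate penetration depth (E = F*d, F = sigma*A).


A = pi*(d/2)^2 = pi*(12/2)^2 = 113.097 mm^2
E = 0.5*m*v^2 = 0.5*0.019*294^2 = 821.142 J
depth = E/(sigma*A) = 821.142 J / (1130 MPa * 113.097 mm^2) = 821.142/(1130 * 113.097) m = 0.00642521 m ≈ 6.425 mm

6.425 mm


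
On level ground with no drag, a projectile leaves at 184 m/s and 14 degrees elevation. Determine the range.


R = v0^2 * sin(2*theta) / g = 184^2 * sin(2*14°) / 9.81 = 1620 m

1620 m


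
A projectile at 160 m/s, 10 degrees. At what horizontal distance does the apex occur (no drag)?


R = v0^2*sin(2*theta)/g = 160^2*sin(2*10°)/9.81 = 892.53 m
apex_dist = R/2 = 892.53/2 = 446.3 m

446.3 m


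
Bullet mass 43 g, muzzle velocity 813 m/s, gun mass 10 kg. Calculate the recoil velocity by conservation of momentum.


v_recoil = m_p * v_p / m_gun = 0.043 * 813 / 10 = 3.496 m/s

3.496 m/s


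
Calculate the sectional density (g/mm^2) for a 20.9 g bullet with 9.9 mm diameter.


SD = m/d^2 = 20.9/9.9^2 = 0.2132 g/mm^2

0.2132 g/mm^2


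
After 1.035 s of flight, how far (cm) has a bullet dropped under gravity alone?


drop = 0.5*g*t^2 = 0.5*9.81*1.035^2 = 5.25436 m ≈ 525.4 cm

525.4 cm


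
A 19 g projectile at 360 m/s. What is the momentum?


p = m*v = 0.019*360 = 6.84 kg·m/s

6.84 kg·m/s


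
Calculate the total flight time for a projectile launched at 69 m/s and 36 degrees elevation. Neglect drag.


T = 2*v0*sin(theta)/g = 2*69*sin(36°)/9.81 = 8.269 s

8.269 s


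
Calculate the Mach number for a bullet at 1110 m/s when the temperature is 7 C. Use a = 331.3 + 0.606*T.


a = 331.3 + 0.606*(7) = 335.542 m/s
M = v/a = 1110/335.542 = 3.308

3.308


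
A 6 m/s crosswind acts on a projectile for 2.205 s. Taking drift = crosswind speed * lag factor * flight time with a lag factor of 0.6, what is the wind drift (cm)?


drift = v_wind * lag * t = 6 * 0.6 * 2.205 = 7.938 m ≈ 793.8 cm

793.8 cm


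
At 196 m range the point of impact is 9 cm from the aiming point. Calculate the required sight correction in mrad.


1 mrad subtends 1 cm per 10 m of range, so adj = error_cm / (dist_m / 10) = 9 / (196/10) = 0.4592 mrad

0.4592 mrad


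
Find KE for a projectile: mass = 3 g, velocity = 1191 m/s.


E = 0.5*m*v^2 = 0.5*0.003*1191^2 = 2128 J

2128 J


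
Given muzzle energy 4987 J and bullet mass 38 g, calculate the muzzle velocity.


v = sqrt(2*E/m) = sqrt(2*4987/0.038) = 512.3 m/s

512.3 m/s


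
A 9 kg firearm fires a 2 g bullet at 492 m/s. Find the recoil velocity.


v_recoil = m_p * v_p / m_gun = 0.002 * 492 / 9 = 0.1093 m/s

0.1093 m/s


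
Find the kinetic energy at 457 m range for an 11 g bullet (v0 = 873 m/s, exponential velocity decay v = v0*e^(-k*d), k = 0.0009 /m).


v = v0*exp(-k*d) = 873*exp(-0.0009*457) = 578.614 m/s
E = 0.5*m*v^2 = 0.5*0.011*578.614^2 = 1841 J

1841 J


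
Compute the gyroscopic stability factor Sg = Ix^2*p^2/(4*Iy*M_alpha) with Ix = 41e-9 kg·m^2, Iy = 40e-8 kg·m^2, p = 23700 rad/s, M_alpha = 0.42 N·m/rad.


Sg = Ix^2 * p^2 / (4 * Iy * M_alpha) = (41e-9)^2 * 23700^2 / (4 * 40e-8 * 0.42) = 1.405

1.405


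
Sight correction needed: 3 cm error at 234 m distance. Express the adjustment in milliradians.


1 mrad subtends 1 cm per 10 m of range, so adj = error_cm / (dist_m / 10) = 3 / (234/10) = 0.1282 mrad

0.1282 mrad


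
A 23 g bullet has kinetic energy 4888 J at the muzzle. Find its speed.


v = sqrt(2*E/m) = sqrt(2*4888/0.023) = 652 m/s

652 m/s


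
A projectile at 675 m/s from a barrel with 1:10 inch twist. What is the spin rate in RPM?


twist_m = 10*0.0254 = 0.254 m
spin = v/twist = 675/0.254 = 2657.48 rev/s
RPM = spin*60 = 2657.48*60 ≈ 159449 RPM

159449 RPM


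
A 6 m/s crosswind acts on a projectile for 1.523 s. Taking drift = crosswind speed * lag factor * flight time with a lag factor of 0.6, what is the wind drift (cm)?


drift = v_wind * lag * t = 6 * 0.6 * 1.523 = 5.4828 m ≈ 548.3 cm

548.3 cm


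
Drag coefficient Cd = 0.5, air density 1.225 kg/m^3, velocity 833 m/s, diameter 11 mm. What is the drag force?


A = pi*(d/2)^2 = pi*(11/2000)^2 = 9.50332e-05 m^2
Fd = 0.5*Cd*rho*A*v^2 = 0.5*0.5*1.225*9.50332e-05*833^2 = 20.19 N

20.19 N


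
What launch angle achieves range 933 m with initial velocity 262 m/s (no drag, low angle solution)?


sin(2*theta) = R*g/v0^2 = 933*9.81/262^2 = 0.133336, theta = arcsin(0.133336)/2 = 3.831°

3.831 degrees


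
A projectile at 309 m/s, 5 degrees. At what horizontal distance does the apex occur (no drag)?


R = v0^2*sin(2*theta)/g = 309^2*sin(2*5°)/9.81 = 1690.12 m
apex_dist = R/2 = 1690.12/2 = 845.1 m

845.1 m


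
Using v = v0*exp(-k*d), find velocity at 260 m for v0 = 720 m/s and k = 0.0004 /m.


v = v0*exp(-k*d) = 720*exp(-0.0004*260) = 648.9 m/s

648.9 m/s


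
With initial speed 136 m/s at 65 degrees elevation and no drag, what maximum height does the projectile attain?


H = (v0*sin(theta))^2 / (2g) = (136*sin(65°))^2 / (2*9.81) = 774.3 m

774.3 m


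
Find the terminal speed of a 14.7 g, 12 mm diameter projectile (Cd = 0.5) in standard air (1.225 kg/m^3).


A = pi*(d/2)^2 = pi*(12/2000)^2 = 1.13097e-04 m^2
vt = sqrt(2mg/(Cd*rho*A)) = sqrt(2*0.0147*9.81/(0.5 * 1.225 * 1.13097e-04)) = 64.53 m/s

64.53 m/s


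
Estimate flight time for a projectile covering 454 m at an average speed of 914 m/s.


t = d/v = 454/914 = 0.4967 s

0.4967 s


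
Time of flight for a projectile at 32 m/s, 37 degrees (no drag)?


T = 2*v0*sin(theta)/g = 2*32*sin(37°)/9.81 = 3.926 s

3.926 s


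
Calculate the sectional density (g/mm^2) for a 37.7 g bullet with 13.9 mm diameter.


SD = m/d^2 = 37.7/13.9^2 = 0.1951 g/mm^2

0.1951 g/mm^2


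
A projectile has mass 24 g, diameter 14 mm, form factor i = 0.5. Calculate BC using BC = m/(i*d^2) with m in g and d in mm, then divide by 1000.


BC = m/(i*d^2*1000) = 24/(0.5 * 14^2 * 1000) = 0.0002449

0.0002449


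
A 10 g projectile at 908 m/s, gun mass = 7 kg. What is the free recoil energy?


v_r = m_p*v_p/m_gun = 0.01*908/7 = 1.29714 m/s, E_r = 0.5*m_gun*v_r^2 = 0.5*7*1.29714^2 = 5.889 J

5.889 J


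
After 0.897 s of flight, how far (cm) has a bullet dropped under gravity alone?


drop = 0.5*g*t^2 = 0.5*9.81*0.897^2 = 3.94661 m ≈ 394.7 cm

394.7 cm


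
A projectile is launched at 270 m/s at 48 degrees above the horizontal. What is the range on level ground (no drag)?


R = v0^2 * sin(2*theta) / g = 270^2 * sin(2*48°) / 9.81 = 7390 m

7390 m


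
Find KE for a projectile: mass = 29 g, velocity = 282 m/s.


E = 0.5*m*v^2 = 0.5*0.029*282^2 = 1153 J

1153 J


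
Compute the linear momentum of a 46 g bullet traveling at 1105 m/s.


p = m*v = 0.046*1105 = 50.83 kg·m/s

50.83 kg·m/s


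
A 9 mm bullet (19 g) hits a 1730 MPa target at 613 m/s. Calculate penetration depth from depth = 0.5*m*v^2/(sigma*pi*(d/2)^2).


A = pi*(d/2)^2 = pi*(9/2)^2 = 63.6173 mm^2
E = 0.5*m*v^2 = 0.5*0.019*613^2 = 3569.81 J
depth = E/(sigma*A) = 3569.81 J / (1730 MPa * 63.6173 mm^2) = 3569.81/(1730 * 63.6173) m = 0.0324357 m ≈ 32.44 mm

32.44 mm


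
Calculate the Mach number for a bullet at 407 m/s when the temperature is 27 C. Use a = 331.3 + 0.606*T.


a = 331.3 + 0.606*(27) = 347.662 m/s
M = v/a = 407/347.662 = 1.171

1.171


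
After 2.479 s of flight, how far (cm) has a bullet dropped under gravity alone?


drop = 0.5*g*t^2 = 0.5*9.81*2.479^2 = 30.1434 m ≈ 3014 cm

3014 cm


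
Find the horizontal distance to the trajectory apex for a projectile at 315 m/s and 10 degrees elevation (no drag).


R = v0^2*sin(2*theta)/g = 315^2*sin(2*10°)/9.81 = 3459.42 m
apex_dist = R/2 = 3459.42/2 = 1730 m

1730 m


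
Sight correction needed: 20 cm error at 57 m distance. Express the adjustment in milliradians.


1 mrad subtends 1 cm per 10 m of range, so adj = error_cm / (dist_m / 10) = 20 / (57/10) = 3.509 mrad

3.509 mrad


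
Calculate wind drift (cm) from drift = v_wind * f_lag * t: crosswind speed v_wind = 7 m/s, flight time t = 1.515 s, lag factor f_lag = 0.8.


drift = v_wind * lag * t = 7 * 0.8 * 1.515 = 8.484 m ≈ 848.4 cm

848.4 cm


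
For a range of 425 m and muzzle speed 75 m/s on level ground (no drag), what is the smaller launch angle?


sin(2*theta) = R*g/v0^2 = 425*9.81/75^2 = 0.7412, theta = arcsin(0.7412)/2 = 23.92°

23.92 degrees


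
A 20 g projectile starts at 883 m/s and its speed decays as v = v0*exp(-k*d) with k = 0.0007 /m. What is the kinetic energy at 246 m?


v = v0*exp(-k*d) = 883*exp(-0.0007*246) = 743.319 m/s
E = 0.5*m*v^2 = 0.5*0.02*743.319^2 = 5525 J

5525 J


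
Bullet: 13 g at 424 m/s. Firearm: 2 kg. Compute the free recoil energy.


v_r = m_p*v_p/m_gun = 0.013*424/2 = 2.756 m/s, E_r = 0.5*m_gun*v_r^2 = 0.5*2*2.756^2 = 7.596 J

7.596 J


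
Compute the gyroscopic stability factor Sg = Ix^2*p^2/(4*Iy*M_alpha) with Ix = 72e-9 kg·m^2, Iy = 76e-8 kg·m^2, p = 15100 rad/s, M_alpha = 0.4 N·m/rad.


Sg = Ix^2 * p^2 / (4 * Iy * M_alpha) = (72e-9)^2 * 15100^2 / (4 * 76e-8 * 0.4) = 0.972

0.972


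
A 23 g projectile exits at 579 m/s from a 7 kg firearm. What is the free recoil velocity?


v_recoil = m_p * v_p / m_gun = 0.023 * 579 / 7 = 1.902 m/s

1.902 m/s


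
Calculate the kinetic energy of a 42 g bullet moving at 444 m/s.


E = 0.5*m*v^2 = 0.5*0.042*444^2 = 4140 J

4140 J


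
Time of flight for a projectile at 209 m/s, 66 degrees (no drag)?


T = 2*v0*sin(theta)/g = 2*209*sin(66°)/9.81 = 38.93 s

38.93 s


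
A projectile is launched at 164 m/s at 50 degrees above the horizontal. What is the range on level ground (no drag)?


R = v0^2 * sin(2*theta) / g = 164^2 * sin(2*50°) / 9.81 = 2700 m

2700 m


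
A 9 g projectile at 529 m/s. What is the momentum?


p = m*v = 0.009*529 = 4.761 kg·m/s

4.761 kg·m/s


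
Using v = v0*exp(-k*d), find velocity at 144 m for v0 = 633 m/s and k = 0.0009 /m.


v = v0*exp(-k*d) = 633*exp(-0.0009*144) = 556.1 m/s

556.1 m/s


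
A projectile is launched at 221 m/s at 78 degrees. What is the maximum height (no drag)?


H = (v0*sin(theta))^2 / (2g) = (221*sin(78°))^2 / (2*9.81) = 2382 m

2382 m


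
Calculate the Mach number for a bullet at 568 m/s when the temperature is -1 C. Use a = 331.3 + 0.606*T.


a = 331.3 + 0.606*(-1) = 330.694 m/s
M = v/a = 568/330.694 = 1.718

1.718


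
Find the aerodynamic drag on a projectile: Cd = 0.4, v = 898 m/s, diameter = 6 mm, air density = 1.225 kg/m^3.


A = pi*(d/2)^2 = pi*(6/2000)^2 = 2.82743e-05 m^2
Fd = 0.5*Cd*rho*A*v^2 = 0.5*0.4*1.225*2.82743e-05*898^2 = 5.586 N

5.586 N


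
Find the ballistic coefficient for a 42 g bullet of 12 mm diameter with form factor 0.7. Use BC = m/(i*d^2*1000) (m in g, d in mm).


BC = m/(i*d^2*1000) = 42/(0.7 * 12^2 * 1000) = 0.0004167

0.0004167


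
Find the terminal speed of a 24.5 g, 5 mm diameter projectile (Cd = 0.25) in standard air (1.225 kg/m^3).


A = pi*(d/2)^2 = pi*(5/2000)^2 = 1.96350e-05 m^2
vt = sqrt(2mg/(Cd*rho*A)) = sqrt(2*0.0245*9.81/(0.25 * 1.225 * 1.96350e-05)) = 282.7 m/s

282.7 m/s


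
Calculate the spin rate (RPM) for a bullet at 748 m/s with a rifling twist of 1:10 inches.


twist_m = 10*0.0254 = 0.254 m
spin = v/twist = 748/0.254 = 2944.882 rev/s
RPM = spin*60 = 2944.882*60 ≈ 176693 RPM

176693 RPM


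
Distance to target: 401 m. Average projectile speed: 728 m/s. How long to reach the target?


t = d/v = 401/728 = 0.5508 s

0.5508 s


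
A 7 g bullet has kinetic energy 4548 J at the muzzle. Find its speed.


v = sqrt(2*E/m) = sqrt(2*4548/0.007) = 1140 m/s

1140 m/s


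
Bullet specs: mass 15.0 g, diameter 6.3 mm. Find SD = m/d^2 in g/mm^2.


SD = m/d^2 = 15.0/6.3^2 = 0.3779 g/mm^2

0.3779 g/mm^2


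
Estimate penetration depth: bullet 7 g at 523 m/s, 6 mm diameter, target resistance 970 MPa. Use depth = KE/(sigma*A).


A = pi*(d/2)^2 = pi*(6/2)^2 = 28.2743 mm^2
E = 0.5*m*v^2 = 0.5*0.007*523^2 = 957.351 J
depth = E/(sigma*A) = 957.351 J / (970 MPa * 28.2743 mm^2) = 957.351/(970 * 28.2743) m = 0.0349066 m ≈ 34.91 mm

34.91 mm


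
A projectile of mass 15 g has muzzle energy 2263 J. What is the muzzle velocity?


v = sqrt(2*E/m) = sqrt(2*2263/0.015) = 549.3 m/s

549.3 m/s


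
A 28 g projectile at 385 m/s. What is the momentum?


p = m*v = 0.028*385 = 10.78 kg·m/s

10.78 kg·m/s


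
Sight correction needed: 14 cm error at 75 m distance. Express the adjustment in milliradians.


1 mrad subtends 1 cm per 10 m of range, so adj = error_cm / (dist_m / 10) = 14 / (75/10) = 1.867 mrad

1.867 mrad


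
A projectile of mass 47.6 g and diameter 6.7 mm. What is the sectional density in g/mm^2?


SD = m/d^2 = 47.6/6.7^2 = 1.06 g/mm^2

1.06 g/mm^2


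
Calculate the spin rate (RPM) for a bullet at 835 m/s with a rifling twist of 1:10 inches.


twist_m = 10*0.0254 = 0.254 m
spin = v/twist = 835/0.254 = 3287.402 rev/s
RPM = spin*60 = 3287.402*60 ≈ 197244 RPM

197244 RPM


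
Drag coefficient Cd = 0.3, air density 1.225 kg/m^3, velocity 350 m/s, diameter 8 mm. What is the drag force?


A = pi*(d/2)^2 = pi*(8/2000)^2 = 5.02655e-05 m^2
Fd = 0.5*Cd*rho*A*v^2 = 0.5*0.3*1.225*5.02655e-05*350^2 = 1.131 N

1.131 N


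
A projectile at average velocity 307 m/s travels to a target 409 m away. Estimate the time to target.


t = d/v = 409/307 = 1.332 s

1.332 s


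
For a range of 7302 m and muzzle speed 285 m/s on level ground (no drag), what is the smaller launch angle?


sin(2*theta) = R*g/v0^2 = 7302*9.81/285^2 = 0.881904, theta = arcsin(0.881904)/2 = 30.94°

30.94 degrees


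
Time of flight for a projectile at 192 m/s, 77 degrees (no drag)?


T = 2*v0*sin(theta)/g = 2*192*sin(77°)/9.81 = 38.14 s

38.14 s


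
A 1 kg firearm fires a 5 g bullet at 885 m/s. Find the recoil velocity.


v_recoil = m_p * v_p / m_gun = 0.005 * 885 / 1 = 4.425 m/s

4.425 m/s


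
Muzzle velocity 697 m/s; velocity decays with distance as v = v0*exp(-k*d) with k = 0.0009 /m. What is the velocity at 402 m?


v = v0*exp(-k*d) = 697*exp(-0.0009*402) = 485.4 m/s

485.4 m/s


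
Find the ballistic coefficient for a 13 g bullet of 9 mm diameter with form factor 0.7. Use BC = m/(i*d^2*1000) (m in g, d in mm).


BC = m/(i*d^2*1000) = 13/(0.7 * 9^2 * 1000) = 0.0002293

0.0002293


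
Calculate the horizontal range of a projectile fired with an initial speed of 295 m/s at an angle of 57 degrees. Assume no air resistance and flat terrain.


R = v0^2 * sin(2*theta) / g = 295^2 * sin(2*57°) / 9.81 = 8104 m

8104 m


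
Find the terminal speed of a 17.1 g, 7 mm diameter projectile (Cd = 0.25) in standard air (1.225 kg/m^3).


A = pi*(d/2)^2 = pi*(7/2000)^2 = 3.84845e-05 m^2
vt = sqrt(2mg/(Cd*rho*A)) = sqrt(2*0.0171*9.81/(0.25 * 1.225 * 3.84845e-05)) = 168.7 m/s

168.7 m/s


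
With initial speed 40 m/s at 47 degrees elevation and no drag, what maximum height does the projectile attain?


H = (v0*sin(theta))^2 / (2g) = (40*sin(47°))^2 / (2*9.81) = 43.62 m

43.62 m


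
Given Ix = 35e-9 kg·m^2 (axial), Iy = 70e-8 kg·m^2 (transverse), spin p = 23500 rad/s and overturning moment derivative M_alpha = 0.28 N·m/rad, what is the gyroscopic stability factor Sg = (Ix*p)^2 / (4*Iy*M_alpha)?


Sg = Ix^2 * p^2 / (4 * Iy * M_alpha) = (35e-9)^2 * 23500^2 / (4 * 70e-8 * 0.28) = 0.8629

0.8629


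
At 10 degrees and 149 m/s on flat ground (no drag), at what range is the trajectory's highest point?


R = v0^2*sin(2*theta)/g = 149^2*sin(2*10°)/9.81 = 774.025 m
apex_dist = R/2 = 774.025/2 = 387 m

387 m


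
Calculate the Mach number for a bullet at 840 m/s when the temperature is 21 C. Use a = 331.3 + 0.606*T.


a = 331.3 + 0.606*(21) = 344.026 m/s
M = v/a = 840/344.026 = 2.442

2.442


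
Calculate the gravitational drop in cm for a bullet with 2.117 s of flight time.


drop = 0.5*g*t^2 = 0.5*9.81*2.117^2 = 21.9827 m ≈ 2198 cm

2198 cm


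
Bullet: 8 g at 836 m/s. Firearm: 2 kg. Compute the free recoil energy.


v_r = m_p*v_p/m_gun = 0.008*836/2 = 3.344 m/s, E_r = 0.5*m_gun*v_r^2 = 0.5*2*3.344^2 = 11.18 J

11.18 J


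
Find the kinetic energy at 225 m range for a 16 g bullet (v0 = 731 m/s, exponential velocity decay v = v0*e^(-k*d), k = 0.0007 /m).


v = v0*exp(-k*d) = 731*exp(-0.0007*225) = 624.476 m/s
E = 0.5*m*v^2 = 0.5*0.016*624.476^2 = 3120 J

3120 J


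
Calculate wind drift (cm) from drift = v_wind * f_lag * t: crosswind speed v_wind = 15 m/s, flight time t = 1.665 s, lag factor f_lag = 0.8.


drift = v_wind * lag * t = 15 * 0.8 * 1.665 = 19.98 m ≈ 1998 cm

1998 cm


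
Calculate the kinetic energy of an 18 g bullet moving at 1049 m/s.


E = 0.5*m*v^2 = 0.5*0.018*1049^2 = 9904 J

9904 J


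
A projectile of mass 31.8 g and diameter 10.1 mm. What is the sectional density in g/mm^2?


SD = m/d^2 = 31.8/10.1^2 = 0.3117 g/mm^2

0.3117 g/mm^2


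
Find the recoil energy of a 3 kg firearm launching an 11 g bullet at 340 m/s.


v_r = m_p*v_p/m_gun = 0.011*340/3 = 1.24667 m/s, E_r = 0.5*m_gun*v_r^2 = 0.5*3*1.24667^2 = 2.331 J

2.331 J


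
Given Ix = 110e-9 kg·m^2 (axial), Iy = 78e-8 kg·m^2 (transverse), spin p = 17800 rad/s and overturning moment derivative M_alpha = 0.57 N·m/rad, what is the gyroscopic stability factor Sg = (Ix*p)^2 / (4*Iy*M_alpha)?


Sg = Ix^2 * p^2 / (4 * Iy * M_alpha) = (110e-9)^2 * 17800^2 / (4 * 78e-8 * 0.57) = 2.156

2.156


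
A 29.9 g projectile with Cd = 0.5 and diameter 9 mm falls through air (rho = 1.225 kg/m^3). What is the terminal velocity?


A = pi*(d/2)^2 = pi*(9/2000)^2 = 6.36173e-05 m^2
vt = sqrt(2mg/(Cd*rho*A)) = sqrt(2*0.0299*9.81/(0.5 * 1.225 * 6.36173e-05)) = 122.7 m/s

122.7 m/s


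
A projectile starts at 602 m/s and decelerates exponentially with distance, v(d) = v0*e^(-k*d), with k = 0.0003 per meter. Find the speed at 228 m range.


v = v0*exp(-k*d) = 602*exp(-0.0003*228) = 562.2 m/s

562.2 m/s


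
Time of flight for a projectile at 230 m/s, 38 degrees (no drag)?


T = 2*v0*sin(theta)/g = 2*230*sin(38°)/9.81 = 28.87 s

28.87 s


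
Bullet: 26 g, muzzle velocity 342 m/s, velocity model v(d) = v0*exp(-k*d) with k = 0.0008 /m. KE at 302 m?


v = v0*exp(-k*d) = 342*exp(-0.0008*302) = 268.597 m/s
E = 0.5*m*v^2 = 0.5*0.026*268.597^2 = 937.9 J

937.9 J


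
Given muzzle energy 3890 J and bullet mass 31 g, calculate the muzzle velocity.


v = sqrt(2*E/m) = sqrt(2*3890/0.031) = 501 m/s

501 m/s


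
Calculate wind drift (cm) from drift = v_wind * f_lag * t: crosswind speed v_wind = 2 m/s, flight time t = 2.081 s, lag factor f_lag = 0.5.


drift = v_wind * lag * t = 2 * 0.5 * 2.081 = 2.081 m ≈ 208.1 cm

208.1 cm


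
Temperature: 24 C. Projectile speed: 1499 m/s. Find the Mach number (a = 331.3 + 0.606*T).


a = 331.3 + 0.606*(24) = 345.844 m/s
M = v/a = 1499/345.844 = 4.334

4.334


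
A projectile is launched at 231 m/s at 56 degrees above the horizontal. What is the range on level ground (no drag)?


R = v0^2 * sin(2*theta) / g = 231^2 * sin(2*56°) / 9.81 = 5043 m

5043 m


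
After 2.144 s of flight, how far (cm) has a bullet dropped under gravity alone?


drop = 0.5*g*t^2 = 0.5*9.81*2.144^2 = 22.547 m ≈ 2255 cm

2255 cm


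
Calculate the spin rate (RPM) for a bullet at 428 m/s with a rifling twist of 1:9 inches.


twist_m = 9*0.0254 = 0.2286 m
spin = v/twist = 428/0.2286 = 1872.266 rev/s
RPM = spin*60 = 1872.266*60 ≈ 112336 RPM

112336 RPM


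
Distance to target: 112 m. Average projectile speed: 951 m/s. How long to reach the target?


t = d/v = 112/951 = 0.1178 s

0.1178 s


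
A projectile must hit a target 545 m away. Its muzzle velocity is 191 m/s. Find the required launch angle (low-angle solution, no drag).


sin(2*theta) = R*g/v0^2 = 545*9.81/191^2 = 0.146554, theta = arcsin(0.146554)/2 = 4.214°

4.214 degrees


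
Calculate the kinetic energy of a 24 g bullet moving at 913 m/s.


E = 0.5*m*v^2 = 0.5*0.024*913^2 = 10003 J

10003 J


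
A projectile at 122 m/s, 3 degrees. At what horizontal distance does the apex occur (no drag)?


R = v0^2*sin(2*theta)/g = 122^2*sin(2*3°)/9.81 = 158.593 m
apex_dist = R/2 = 158.593/2 = 79.3 m

79.3 m


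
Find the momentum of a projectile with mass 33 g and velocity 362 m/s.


p = m*v = 0.033*362 = 11.95 kg·m/s

11.95 kg·m/s


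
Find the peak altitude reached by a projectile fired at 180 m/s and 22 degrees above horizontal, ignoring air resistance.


H = (v0*sin(theta))^2 / (2g) = (180*sin(22°))^2 / (2*9.81) = 231.7 m

231.7 m


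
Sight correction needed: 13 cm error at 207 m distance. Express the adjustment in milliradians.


1 mrad subtends 1 cm per 10 m of range, so adj = error_cm / (dist_m / 10) = 13 / (207/10) = 0.628 mrad

0.628 mrad


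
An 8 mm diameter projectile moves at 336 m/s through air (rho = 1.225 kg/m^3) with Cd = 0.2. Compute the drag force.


A = pi*(d/2)^2 = pi*(8/2000)^2 = 5.02655e-05 m^2
Fd = 0.5*Cd*rho*A*v^2 = 0.5*0.2*1.225*5.02655e-05*336^2 = 0.6952 N

0.6952 N


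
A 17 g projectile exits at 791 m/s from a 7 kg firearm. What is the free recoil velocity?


v_recoil = m_p * v_p / m_gun = 0.017 * 791 / 7 = 1.921 m/s

1.921 m/s


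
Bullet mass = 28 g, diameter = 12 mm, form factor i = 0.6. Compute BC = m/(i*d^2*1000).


BC = m/(i*d^2*1000) = 28/(0.6 * 12^2 * 1000) = 0.0003241

0.0003241


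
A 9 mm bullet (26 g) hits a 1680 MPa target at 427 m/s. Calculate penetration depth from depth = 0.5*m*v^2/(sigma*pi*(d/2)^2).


A = pi*(d/2)^2 = pi*(9/2)^2 = 63.6173 mm^2
E = 0.5*m*v^2 = 0.5*0.026*427^2 = 2370.28 J
depth = E/(sigma*A) = 2370.28 J / (1680 MPa * 63.6173 mm^2) = 2370.28/(1680 * 63.6173) m = 0.0221776 m ≈ 22.18 mm

22.18 mm


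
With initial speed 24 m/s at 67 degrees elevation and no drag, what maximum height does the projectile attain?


H = (v0*sin(theta))^2 / (2g) = (24*sin(67°))^2 / (2*9.81) = 24.88 m

24.88 m


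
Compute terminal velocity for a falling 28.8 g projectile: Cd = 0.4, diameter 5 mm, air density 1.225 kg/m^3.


A = pi*(d/2)^2 = pi*(5/2000)^2 = 1.96350e-05 m^2
vt = sqrt(2mg/(Cd*rho*A)) = sqrt(2*0.0288*9.81/(0.4 * 1.225 * 1.96350e-05)) = 242.3 m/s

242.3 m/s


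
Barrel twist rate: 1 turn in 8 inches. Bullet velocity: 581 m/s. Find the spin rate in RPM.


twist_m = 8*0.0254 = 0.2032 m
spin = v/twist = 581/0.2032 = 2859.252 rev/s
RPM = spin*60 = 2859.252*60 ≈ 171555 RPM

171555 RPM


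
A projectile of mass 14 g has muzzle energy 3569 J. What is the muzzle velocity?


v = sqrt(2*E/m) = sqrt(2*3569/0.014) = 714 m/s

714 m/s


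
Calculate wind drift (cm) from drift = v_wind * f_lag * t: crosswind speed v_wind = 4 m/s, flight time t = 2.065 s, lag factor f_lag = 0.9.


drift = v_wind * lag * t = 4 * 0.9 * 2.065 = 7.434 m ≈ 743.4 cm

743.4 cm


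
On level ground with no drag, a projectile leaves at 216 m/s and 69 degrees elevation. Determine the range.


R = v0^2 * sin(2*theta) / g = 216^2 * sin(2*69°) / 9.81 = 3182 m

3182 m


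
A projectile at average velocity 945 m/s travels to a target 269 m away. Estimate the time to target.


t = d/v = 269/945 = 0.2847 s

0.2847 s


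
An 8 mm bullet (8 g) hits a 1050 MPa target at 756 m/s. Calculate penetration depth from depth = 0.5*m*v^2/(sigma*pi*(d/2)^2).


A = pi*(d/2)^2 = pi*(8/2)^2 = 50.2655 mm^2
E = 0.5*m*v^2 = 0.5*0.008*756^2 = 2286.14 J
depth = E/(sigma*A) = 2286.14 J / (1050 MPa * 50.2655 mm^2) = 2286.14/(1050 * 50.2655) m = 0.0433156 m ≈ 43.32 mm

43.32 mm


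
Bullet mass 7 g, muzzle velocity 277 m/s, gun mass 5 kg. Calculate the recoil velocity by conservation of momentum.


v_recoil = m_p * v_p / m_gun = 0.007 * 277 / 5 = 0.3878 m/s

0.3878 m/s


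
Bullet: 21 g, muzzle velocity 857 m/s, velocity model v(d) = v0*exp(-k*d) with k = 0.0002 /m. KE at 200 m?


v = v0*exp(-k*d) = 857*exp(-0.0002*200) = 823.397 m/s
E = 0.5*m*v^2 = 0.5*0.021*823.397^2 = 7119 J

7119 J


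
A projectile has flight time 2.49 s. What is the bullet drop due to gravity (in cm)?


drop = 0.5*g*t^2 = 0.5*9.81*2.49^2 = 30.4115 m ≈ 3041 cm

3041 cm


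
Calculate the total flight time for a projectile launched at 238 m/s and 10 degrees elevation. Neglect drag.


T = 2*v0*sin(theta)/g = 2*238*sin(10°)/9.81 = 8.426 s

8.426 s


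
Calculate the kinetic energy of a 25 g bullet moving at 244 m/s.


E = 0.5*m*v^2 = 0.5*0.025*244^2 = 744.2 J

744.2 J


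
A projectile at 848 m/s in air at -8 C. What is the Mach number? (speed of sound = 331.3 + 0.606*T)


a = 331.3 + 0.606*(-8) = 326.452 m/s
M = v/a = 848/326.452 = 2.598

2.598


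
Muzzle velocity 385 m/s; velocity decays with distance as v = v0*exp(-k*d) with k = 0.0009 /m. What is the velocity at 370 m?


v = v0*exp(-k*d) = 385*exp(-0.0009*370) = 276 m/s

276 m/s


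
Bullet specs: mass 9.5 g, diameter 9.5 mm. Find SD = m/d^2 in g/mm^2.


SD = m/d^2 = 9.5/9.5^2 = 0.1053 g/mm^2

0.1053 g/mm^2


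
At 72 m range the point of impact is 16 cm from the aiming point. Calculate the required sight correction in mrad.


1 mrad subtends 1 cm per 10 m of range, so adj = error_cm / (dist_m / 10) = 16 / (72/10) = 2.222 mrad

2.222 mrad


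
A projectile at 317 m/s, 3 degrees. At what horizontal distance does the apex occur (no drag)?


R = v0^2*sin(2*theta)/g = 317^2*sin(2*3°)/9.81 = 1070.74 m
apex_dist = R/2 = 1070.74/2 = 535.4 m

535.4 m


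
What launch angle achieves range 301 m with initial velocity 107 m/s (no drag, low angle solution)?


sin(2*theta) = R*g/v0^2 = 301*9.81/107^2 = 0.25791, theta = arcsin(0.25791)/2 = 7.473°

7.473 degrees


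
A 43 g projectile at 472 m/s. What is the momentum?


p = m*v = 0.043*472 = 20.3 kg·m/s

20.3 kg·m/s


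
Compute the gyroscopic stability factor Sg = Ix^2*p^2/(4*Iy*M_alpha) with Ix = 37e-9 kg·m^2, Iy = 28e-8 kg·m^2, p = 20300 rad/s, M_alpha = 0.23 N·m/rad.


Sg = Ix^2 * p^2 / (4 * Iy * M_alpha) = (37e-9)^2 * 20300^2 / (4 * 28e-8 * 0.23) = 2.19

2.19


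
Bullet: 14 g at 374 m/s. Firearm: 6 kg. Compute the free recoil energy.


v_r = m_p*v_p/m_gun = 0.014*374/6 = 0.872667 m/s, E_r = 0.5*m_gun*v_r^2 = 0.5*6*0.872667^2 = 2.285 J

2.285 J


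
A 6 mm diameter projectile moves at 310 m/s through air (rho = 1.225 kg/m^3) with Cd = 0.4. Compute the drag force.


A = pi*(d/2)^2 = pi*(6/2000)^2 = 2.82743e-05 m^2
Fd = 0.5*Cd*rho*A*v^2 = 0.5*0.4*1.225*2.82743e-05*310^2 = 0.6657 N

0.6657 N


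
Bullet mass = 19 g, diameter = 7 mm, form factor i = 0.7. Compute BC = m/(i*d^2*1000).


BC = m/(i*d^2*1000) = 19/(0.7 * 7^2 * 1000) = 0.0005539

0.0005539


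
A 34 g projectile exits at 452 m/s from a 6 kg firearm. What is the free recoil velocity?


v_recoil = m_p * v_p / m_gun = 0.034 * 452 / 6 = 2.561 m/s

2.561 m/s


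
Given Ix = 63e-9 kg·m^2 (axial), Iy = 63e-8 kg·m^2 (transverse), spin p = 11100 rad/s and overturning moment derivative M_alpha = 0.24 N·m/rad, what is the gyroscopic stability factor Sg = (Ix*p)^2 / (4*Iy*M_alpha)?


Sg = Ix^2 * p^2 / (4 * Iy * M_alpha) = (63e-9)^2 * 11100^2 / (4 * 63e-8 * 0.24) = 0.8086

0.8086


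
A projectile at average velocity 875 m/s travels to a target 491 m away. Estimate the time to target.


t = d/v = 491/875 = 0.5611 s

0.5611 s


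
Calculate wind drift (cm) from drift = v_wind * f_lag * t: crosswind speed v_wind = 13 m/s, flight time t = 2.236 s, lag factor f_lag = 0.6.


drift = v_wind * lag * t = 13 * 0.6 * 2.236 = 17.4408 m ≈ 1744 cm

1744 cm


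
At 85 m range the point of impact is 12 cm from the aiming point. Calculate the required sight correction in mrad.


1 mrad subtends 1 cm per 10 m of range, so adj = error_cm / (dist_m / 10) = 12 / (85/10) = 1.412 mrad

1.412 mrad


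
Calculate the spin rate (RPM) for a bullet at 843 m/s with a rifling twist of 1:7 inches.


twist_m = 7*0.0254 = 0.1778 m
spin = v/twist = 843/0.1778 = 4741.282 rev/s
RPM = spin*60 = 4741.282*60 ≈ 284477 RPM

284477 RPM


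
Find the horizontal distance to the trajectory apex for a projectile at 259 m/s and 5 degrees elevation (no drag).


R = v0^2*sin(2*theta)/g = 259^2*sin(2*5°)/9.81 = 1187.41 m
apex_dist = R/2 = 1187.41/2 = 593.7 m

593.7 m


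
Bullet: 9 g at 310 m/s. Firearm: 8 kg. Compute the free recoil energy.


v_r = m_p*v_p/m_gun = 0.009*310/8 = 0.34875 m/s, E_r = 0.5*m_gun*v_r^2 = 0.5*8*0.34875^2 = 0.4865 J

0.4865 J


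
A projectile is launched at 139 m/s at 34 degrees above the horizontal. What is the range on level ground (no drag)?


R = v0^2 * sin(2*theta) / g = 139^2 * sin(2*34°) / 9.81 = 1826 m

1826 m


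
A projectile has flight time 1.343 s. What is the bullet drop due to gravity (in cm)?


drop = 0.5*g*t^2 = 0.5*9.81*1.343^2 = 8.8469 m ≈ 884.7 cm

884.7 cm


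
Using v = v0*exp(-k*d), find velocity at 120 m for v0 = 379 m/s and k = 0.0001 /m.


v = v0*exp(-k*d) = 379*exp(-0.0001*120) = 374.5 m/s

374.5 m/s


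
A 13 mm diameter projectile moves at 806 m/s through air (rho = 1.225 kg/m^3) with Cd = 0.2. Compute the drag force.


A = pi*(d/2)^2 = pi*(13/2000)^2 = 1.32732e-04 m^2
Fd = 0.5*Cd*rho*A*v^2 = 0.5*0.2*1.225*1.32732e-04*806^2 = 10.56 N

10.56 N


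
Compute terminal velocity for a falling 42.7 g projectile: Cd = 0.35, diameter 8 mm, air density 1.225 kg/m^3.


A = pi*(d/2)^2 = pi*(8/2000)^2 = 5.02655e-05 m^2
vt = sqrt(2mg/(Cd*rho*A)) = sqrt(2*0.0427*9.81/(0.35 * 1.225 * 5.02655e-05)) = 197.2 m/s

197.2 m/s


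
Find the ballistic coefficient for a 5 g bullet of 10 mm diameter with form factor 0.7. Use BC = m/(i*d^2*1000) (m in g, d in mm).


BC = m/(i*d^2*1000) = 5/(0.7 * 10^2 * 1000) = 7.143e-05

7.143e-05


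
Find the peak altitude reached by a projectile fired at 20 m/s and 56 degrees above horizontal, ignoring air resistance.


H = (v0*sin(theta))^2 / (2g) = (20*sin(56°))^2 / (2*9.81) = 14.01 m

14.01 m


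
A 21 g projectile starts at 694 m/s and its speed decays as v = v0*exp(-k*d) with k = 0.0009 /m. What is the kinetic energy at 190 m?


v = v0*exp(-k*d) = 694*exp(-0.0009*190) = 584.918 m/s
E = 0.5*m*v^2 = 0.5*0.021*584.918^2 = 3592 J

3592 J
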